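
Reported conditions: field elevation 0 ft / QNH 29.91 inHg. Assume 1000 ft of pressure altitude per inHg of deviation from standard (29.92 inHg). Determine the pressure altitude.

10 ft

Pressure correction = (29.92 − 29.91) × 1000 = +10 ft.
Pressure altitude = 0 + (+10) = 10 ft.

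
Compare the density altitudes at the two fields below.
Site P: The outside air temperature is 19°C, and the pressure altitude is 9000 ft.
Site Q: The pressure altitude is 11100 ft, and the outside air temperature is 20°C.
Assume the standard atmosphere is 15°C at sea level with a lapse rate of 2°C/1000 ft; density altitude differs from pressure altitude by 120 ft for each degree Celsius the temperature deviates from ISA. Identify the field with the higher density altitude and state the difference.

Site Q by 2724 ft

Site P: ISA temp = -3°C, deviation +22°C, DA = 9000 + 120 × 22 = 11640 ft.
Site Q: ISA temp = -7.2°C, deviation +27.2°C, DA = 11100 + 120 × 27.2 = 14364 ft.
Site Q is higher by 14364 − 11640 = 2724 ft.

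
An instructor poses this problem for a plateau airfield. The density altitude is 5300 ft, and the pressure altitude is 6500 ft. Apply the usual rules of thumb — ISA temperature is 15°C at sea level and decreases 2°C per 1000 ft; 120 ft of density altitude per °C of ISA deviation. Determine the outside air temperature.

-8°C

Density altitude − pressure altitude = 5300 − 6500 = -1200 ft.
At 120 ft/°C that is an ISA deviation of -1200/120 = -10°C.
ISA temperature at 6500 ft = 15 − 2 × (6500/1000) = 2°C.
OAT = ISA + deviation = 2 + (-10) = -8°C.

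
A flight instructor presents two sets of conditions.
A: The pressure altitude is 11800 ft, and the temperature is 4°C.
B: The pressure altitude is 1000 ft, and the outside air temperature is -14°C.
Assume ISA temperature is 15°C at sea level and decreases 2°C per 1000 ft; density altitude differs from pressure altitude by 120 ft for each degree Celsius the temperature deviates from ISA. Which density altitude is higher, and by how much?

A by 15552 ft

A: ISA temp = -8.6°C, deviation +12.6°C, DA = 11800 + 120 × 12.6 = 13312 ft.
B: ISA temp = 13°C, deviation -27°C, DA = 1000 + 120 × (-27) = -2240 ft.
A is higher by 13312 − (-2240) = 15552 ft.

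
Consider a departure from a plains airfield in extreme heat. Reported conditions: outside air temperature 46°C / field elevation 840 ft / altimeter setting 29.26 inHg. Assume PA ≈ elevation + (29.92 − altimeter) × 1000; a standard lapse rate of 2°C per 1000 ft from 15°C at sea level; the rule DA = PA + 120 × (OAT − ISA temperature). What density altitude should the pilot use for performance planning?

Pressure altitude = 840 + (29.92 − 29.26) × 1000 = 840 + (+660) = 1500 ft.
ISA temperature at 1500 ft = 15 − 2 × (1500/1000) = 12°C.
ISA deviation = 46 − 12 = +34°C.
Density altitude = 1500 + 120 × (34) = 5580 ft.

5580 ft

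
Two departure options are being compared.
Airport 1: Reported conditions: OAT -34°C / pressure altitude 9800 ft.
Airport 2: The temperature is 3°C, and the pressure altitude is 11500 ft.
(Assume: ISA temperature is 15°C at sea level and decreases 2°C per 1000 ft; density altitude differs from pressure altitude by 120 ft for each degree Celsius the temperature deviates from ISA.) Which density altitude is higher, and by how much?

Airport 2 by 6548 ft

Airport 1: ISA temp = -4.6°C, deviation -29.4°C, DA = 9800 + 120 × (-29.4) = 6272 ft.
Airport 2: ISA temp = -8°C, deviation +11°C, DA = 11500 + 120 × 11 = 12820 ft.
Airport 2 is higher by 12820 − 6272 = 6548 ft.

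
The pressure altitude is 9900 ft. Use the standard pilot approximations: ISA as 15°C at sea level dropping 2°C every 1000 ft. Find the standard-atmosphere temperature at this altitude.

ISA temperature = 15 − 2 × (9900/1000) = 15 − 19.8 = -4.8°C.

-4.8°C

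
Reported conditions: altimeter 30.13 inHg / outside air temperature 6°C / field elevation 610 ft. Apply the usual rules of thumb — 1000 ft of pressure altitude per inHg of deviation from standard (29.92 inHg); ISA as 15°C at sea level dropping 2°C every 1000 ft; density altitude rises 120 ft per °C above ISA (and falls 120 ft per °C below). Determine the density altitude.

Pressure altitude = 610 + (29.92 − 30.13) × 1000 = 610 + (-210) = 400 ft.
ISA temperature at 400 ft = 15 − 2 × (400/1000) = 14.2°C.
ISA deviation = 6 − 14.2 = -8.2°C.
Density altitude = 400 + 120 × (-8.2) = -584 ft.

-584 ft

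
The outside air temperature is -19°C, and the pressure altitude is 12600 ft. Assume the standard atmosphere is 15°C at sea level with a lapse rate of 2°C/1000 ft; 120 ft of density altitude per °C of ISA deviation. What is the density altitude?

11544 ft

ISA temperature at 12600 ft = 15 − 2 × (12600/1000) = -10.2°C.
ISA deviation = -19 − (-10.2) = -8.8°C.
Density altitude = 12600 + 120 × (-8.8) = 12600 + (-1056) = 11544 ft.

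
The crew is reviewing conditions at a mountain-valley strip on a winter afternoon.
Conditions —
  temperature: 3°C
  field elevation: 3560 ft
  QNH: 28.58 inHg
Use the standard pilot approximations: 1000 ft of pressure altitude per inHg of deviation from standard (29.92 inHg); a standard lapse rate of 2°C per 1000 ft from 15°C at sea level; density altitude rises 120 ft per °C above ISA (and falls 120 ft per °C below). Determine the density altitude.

4636 ft

Pressure altitude = 3560 + (29.92 − 28.58) × 1000 = 3560 + (+1340) = 4900 ft.
ISA temperature at 4900 ft = 15 − 2 × (4900/1000) = 5.2°C.
ISA deviation = 3 − 5.2 = -2.2°C.
Density altitude = 4900 + 120 × (-2.2) = 4636 ft.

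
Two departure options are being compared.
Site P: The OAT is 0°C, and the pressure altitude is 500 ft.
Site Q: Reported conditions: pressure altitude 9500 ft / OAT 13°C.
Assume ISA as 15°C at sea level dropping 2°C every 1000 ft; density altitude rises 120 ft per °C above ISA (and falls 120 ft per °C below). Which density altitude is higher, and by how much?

Site P: ISA temp = 14°C, deviation -14°C, DA = 500 + 120 × (-14) = -1180 ft.
Site Q: ISA temp = -4°C, deviation +17°C, DA = 9500 + 120 × 17 = 11540 ft.
Site Q is higher by 11540 − (-1180) = 12720 ft.

Site Q by 12720 ft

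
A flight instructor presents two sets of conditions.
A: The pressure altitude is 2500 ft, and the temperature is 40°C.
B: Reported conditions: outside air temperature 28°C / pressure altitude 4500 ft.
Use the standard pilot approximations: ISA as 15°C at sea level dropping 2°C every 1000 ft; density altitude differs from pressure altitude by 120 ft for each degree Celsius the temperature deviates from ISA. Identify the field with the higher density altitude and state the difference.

B by 1040 ft

A: ISA temp = 10°C, deviation +30°C, DA = 2500 + 120 × 30 = 6100 ft.
B: ISA temp = 6°C, deviation +22°C, DA = 4500 + 120 × 22 = 7140 ft.
B is higher by 7140 − 6100 = 1040 ft.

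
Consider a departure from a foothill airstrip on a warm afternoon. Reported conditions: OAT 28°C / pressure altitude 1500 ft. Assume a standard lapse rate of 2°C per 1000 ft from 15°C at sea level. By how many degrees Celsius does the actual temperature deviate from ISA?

ISA temperature at 1500 ft = 15 − 2 × (1500/1000) = 12°C.
Deviation = OAT − ISA = 28 − 12 = +16°C.

ISA+16°C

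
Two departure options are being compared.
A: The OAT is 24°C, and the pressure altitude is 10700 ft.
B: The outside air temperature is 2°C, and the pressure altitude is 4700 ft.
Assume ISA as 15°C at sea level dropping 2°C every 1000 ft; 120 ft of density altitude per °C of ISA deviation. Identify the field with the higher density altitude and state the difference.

A: ISA temp = -6.4°C, deviation +30.4°C, DA = 10700 + 120 × 30.4 = 14348 ft.
B: ISA temp = 5.6°C, deviation -3.6°C, DA = 4700 + 120 × (-3.6) = 4268 ft.
A is higher by 14348 − 4268 = 10080 ft.

A by 10080 ft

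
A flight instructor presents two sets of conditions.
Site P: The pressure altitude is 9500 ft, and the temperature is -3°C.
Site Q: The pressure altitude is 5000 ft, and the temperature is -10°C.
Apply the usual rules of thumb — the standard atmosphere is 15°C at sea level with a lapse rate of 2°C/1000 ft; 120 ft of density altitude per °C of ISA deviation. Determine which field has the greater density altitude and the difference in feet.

Site P: ISA temp = -4°C, deviation +1°C, DA = 9500 + 120 × 1 = 9620 ft.
Site Q: ISA temp = 5°C, deviation -15°C, DA = 5000 + 120 × (-15) = 3200 ft.
Site P is higher by 9620 − 3200 = 6420 ft.

Site P by 6420 ft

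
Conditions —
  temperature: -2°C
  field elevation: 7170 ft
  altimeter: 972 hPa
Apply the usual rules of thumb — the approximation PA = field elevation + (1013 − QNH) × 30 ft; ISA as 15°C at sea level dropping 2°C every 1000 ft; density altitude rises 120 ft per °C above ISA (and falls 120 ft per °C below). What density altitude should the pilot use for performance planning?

Pressure altitude = 7170 + (1013 − 972) × 30 = 7170 + (+1230) = 8400 ft.
ISA temperature at 8400 ft = 15 − 2 × (8400/1000) = -1.8°C.
ISA deviation = -2 − (-1.8) = -0.2°C.
Density altitude = 8400 + 120 × (-0.2) = 8376 ft.

8376 ft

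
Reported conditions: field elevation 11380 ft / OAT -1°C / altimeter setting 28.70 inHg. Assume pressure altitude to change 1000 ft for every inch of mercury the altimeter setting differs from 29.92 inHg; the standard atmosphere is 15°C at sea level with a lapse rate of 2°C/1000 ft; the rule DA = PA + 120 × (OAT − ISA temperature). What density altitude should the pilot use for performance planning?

Pressure altitude = 11380 + (29.92 − 28.70) × 1000 = 11380 + (+1220) = 12600 ft.
ISA temperature at 12600 ft = 15 − 2 × (12600/1000) = -10.2°C.
ISA deviation = -1 − (-10.2) = +9.2°C.
Density altitude = 12600 + 120 × (9.2) = 13704 ft.

13704 ft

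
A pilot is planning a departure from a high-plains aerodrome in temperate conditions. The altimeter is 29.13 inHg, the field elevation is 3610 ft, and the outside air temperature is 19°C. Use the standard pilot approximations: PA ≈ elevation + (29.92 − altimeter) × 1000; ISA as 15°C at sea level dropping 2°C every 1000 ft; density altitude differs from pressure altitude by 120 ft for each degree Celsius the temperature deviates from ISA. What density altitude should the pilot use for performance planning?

Pressure altitude = 3610 + (29.92 − 29.13) × 1000 = 3610 + (+790) = 4400 ft.
ISA temperature at 4400 ft = 15 − 2 × (4400/1000) = 6.2°C.
ISA deviation = 19 − 6.2 = +12.8°C.
Density altitude = 4400 + 120 × (12.8) = 5936 ft.

5936 ft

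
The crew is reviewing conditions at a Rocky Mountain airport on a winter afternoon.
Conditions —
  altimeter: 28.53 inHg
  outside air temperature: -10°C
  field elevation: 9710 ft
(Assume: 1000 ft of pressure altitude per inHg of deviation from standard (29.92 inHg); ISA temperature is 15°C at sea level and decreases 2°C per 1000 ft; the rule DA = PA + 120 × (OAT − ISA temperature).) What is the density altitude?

Pressure altitude = 9710 + (29.92 − 28.53) × 1000 = 9710 + (+1390) = 11100 ft.
ISA temperature at 11100 ft = 15 − 2 × (11100/1000) = -7.2°C.
ISA deviation = -10 − (-7.2) = -2.8°C.
Density altitude = 11100 + 120 × (-2.8) = 10764 ft.

10764 ft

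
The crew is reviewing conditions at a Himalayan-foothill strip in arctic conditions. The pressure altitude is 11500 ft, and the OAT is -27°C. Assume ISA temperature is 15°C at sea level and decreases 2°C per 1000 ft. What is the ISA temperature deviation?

ISA temperature at 11500 ft = 15 − 2 × (11500/1000) = -8°C.
Deviation = OAT − ISA = -27 − (-8) = -19°C.

ISA-19°C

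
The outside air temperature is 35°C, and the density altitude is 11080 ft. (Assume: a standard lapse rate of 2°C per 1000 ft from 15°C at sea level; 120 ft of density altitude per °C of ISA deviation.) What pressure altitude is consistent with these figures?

7000 ft

DA = PA + 120 × (OAT − (15 − 2·PA/1000)) = PA + 120·OAT − 1800 + 0.24·PA = 1.24·PA + 120·OAT − 1800.
So 1.24·PA = 11080 − 120 × 35 + 1800 = 8680.
PA = 8680 / 1.24 = 7000 ft.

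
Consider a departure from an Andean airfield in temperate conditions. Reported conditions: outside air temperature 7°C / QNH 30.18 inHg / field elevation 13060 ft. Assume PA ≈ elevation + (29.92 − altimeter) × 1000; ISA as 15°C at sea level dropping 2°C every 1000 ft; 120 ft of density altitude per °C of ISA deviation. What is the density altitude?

14912 ft

Pressure altitude = 13060 + (29.92 − 30.18) × 1000 = 13060 + (-260) = 12800 ft.
ISA temperature at 12800 ft = 15 − 2 × (12800/1000) = -10.6°C.
ISA deviation = 7 − (-10.6) = +17.6°C.
Density altitude = 12800 + 120 × (17.6) = 14912 ft.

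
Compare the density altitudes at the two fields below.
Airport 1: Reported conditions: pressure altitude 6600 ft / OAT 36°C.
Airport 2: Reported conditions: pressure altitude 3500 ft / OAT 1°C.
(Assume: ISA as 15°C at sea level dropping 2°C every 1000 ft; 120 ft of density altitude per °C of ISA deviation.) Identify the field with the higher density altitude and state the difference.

Airport 1: ISA temp = 1.8°C, deviation +34.2°C, DA = 6600 + 120 × 34.2 = 10704 ft.
Airport 2: ISA temp = 8°C, deviation -7°C, DA = 3500 + 120 × (-7) = 2660 ft.
Airport 1 is higher by 10704 − 2660 = 8044 ft.

Airport 1 by 8044 ft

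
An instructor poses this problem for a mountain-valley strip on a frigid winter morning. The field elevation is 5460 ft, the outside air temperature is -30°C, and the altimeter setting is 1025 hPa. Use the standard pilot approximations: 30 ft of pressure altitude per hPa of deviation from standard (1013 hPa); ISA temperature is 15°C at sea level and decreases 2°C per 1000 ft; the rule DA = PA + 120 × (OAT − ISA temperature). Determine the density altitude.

Pressure altitude = 5460 + (1013 − 1025) × 30 = 5460 + (-360) = 5100 ft.
ISA temperature at 5100 ft = 15 − 2 × (5100/1000) = 4.8°C.
ISA deviation = -30 − 4.8 = -34.8°C.
Density altitude = 5100 + 120 × (-34.8) = 924 ft.

924 ft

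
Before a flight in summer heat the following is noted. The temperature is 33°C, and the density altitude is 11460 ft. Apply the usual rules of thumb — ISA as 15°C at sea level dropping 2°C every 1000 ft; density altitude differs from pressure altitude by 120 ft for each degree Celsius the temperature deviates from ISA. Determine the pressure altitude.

7500 ft

DA = PA + 120 × (OAT − (15 − 2·PA/1000)) = PA + 120·OAT − 1800 + 0.24·PA = 1.24·PA + 120·OAT − 1800.
So 1.24·PA = 11460 − 120 × 33 + 1800 = 9300.
PA = 9300 / 1.24 = 7500 ft.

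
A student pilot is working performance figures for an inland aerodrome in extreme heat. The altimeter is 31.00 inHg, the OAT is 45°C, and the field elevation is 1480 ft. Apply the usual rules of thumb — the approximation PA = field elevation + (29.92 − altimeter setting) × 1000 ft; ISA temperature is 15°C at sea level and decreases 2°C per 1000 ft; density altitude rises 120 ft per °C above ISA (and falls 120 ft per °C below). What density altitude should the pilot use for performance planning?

Pressure altitude = 1480 + (29.92 − 31.00) × 1000 = 1480 + (-1080) = 400 ft.
ISA temperature at 400 ft = 15 − 2 × (400/1000) = 14.2°C.
ISA deviation = 45 − 14.2 = +30.8°C.
Density altitude = 400 + 120 × (30.8) = 4096 ft.

4096 ft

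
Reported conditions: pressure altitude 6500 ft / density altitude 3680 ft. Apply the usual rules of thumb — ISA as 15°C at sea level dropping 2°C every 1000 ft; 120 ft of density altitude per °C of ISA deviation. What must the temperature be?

Density altitude − pressure altitude = 3680 − 6500 = -2820 ft.
At 120 ft/°C that is an ISA deviation of -2820/120 = -23.5°C.
ISA temperature at 6500 ft = 15 − 2 × (6500/1000) = 2°C.
OAT = ISA + deviation = 2 + (-23.5) = -21.5°C.

-21.5°C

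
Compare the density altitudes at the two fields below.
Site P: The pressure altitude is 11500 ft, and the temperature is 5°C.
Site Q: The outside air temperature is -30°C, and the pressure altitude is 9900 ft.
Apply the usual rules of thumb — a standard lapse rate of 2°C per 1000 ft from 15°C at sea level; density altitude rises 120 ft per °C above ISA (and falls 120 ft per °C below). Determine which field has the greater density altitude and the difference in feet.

Site P by 6184 ft

Site P: ISA temp = -8°C, deviation +13°C, DA = 11500 + 120 × 13 = 13060 ft.
Site Q: ISA temp = -4.8°C, deviation -25.2°C, DA = 9900 + 120 × (-25.2) = 6876 ft.
Site P is higher by 13060 − 6876 = 6184 ft.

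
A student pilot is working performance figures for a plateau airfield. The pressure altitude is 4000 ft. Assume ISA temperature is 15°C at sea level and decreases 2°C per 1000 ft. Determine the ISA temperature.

ISA temperature = 15 − 2 × (4000/1000) = 15 − 8 = 7°C.

7°C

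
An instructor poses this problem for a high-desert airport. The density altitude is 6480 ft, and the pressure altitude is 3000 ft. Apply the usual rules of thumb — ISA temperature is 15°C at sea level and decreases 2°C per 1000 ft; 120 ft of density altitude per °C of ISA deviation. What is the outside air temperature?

38°C

Density altitude − pressure altitude = 6480 − 3000 = +3480 ft.
At 120 ft/°C that is an ISA deviation of 3480/120 = +29°C.
ISA temperature at 3000 ft = 15 − 2 × (3000/1000) = 9°C.
OAT = ISA + deviation = 9 + (+29) = 38°C.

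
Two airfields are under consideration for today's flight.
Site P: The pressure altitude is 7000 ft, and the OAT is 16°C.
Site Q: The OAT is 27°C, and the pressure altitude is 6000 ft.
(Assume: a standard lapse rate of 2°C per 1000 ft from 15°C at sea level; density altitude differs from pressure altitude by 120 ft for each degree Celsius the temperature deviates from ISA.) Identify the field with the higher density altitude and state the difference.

Site Q by 80 ft

Site P: ISA temp = 1°C, deviation +15°C, DA = 7000 + 120 × 15 = 8800 ft.
Site Q: ISA temp = 3°C, deviation +24°C, DA = 6000 + 120 × 24 = 8880 ft.
Site Q is higher by 8880 − 8800 = 80 ft.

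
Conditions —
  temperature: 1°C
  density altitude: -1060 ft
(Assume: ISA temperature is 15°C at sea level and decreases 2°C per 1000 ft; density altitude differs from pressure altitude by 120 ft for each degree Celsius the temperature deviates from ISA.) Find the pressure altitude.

500 ft

DA = PA + 120 × (OAT − (15 − 2·PA/1000)) = PA + 120·OAT − 1800 + 0.24·PA = 1.24·PA + 120·OAT − 1800.
So 1.24·PA = -1060 − 120 × 1 + 1800 = 620.
PA = 620 / 1.24 = 500 ft.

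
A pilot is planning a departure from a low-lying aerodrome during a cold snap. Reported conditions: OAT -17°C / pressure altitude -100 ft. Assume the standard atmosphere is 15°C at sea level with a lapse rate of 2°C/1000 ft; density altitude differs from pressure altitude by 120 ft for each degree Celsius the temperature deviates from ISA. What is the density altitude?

ISA temperature at -100 ft = 15 − 2 × (-100/1000) = 15.2°C.
ISA deviation = -17 − 15.2 = -32.2°C.
Density altitude = -100 + 120 × (-32.2) = -100 + (-3864) = -3964 ft.

-3964 ft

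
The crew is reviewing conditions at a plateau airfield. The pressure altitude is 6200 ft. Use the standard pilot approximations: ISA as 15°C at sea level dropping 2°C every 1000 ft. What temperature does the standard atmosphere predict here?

ISA temperature = 15 − 2 × (6200/1000) = 15 − 12.4 = 2.6°C.

2.6°C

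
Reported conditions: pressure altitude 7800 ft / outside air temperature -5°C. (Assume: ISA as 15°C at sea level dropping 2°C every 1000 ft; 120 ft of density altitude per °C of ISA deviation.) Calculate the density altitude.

7272 ft

ISA temperature at 7800 ft = 15 − 2 × (7800/1000) = -0.6°C.
ISA deviation = -5 − (-0.6) = -4.4°C.
Density altitude = 7800 + 120 × (-4.4) = 7800 + (-528) = 7272 ft.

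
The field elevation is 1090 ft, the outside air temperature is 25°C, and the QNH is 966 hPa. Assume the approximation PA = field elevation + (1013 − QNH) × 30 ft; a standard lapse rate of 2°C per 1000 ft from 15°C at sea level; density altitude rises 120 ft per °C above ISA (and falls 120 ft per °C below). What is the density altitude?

Pressure altitude = 1090 + (1013 − 966) × 30 = 1090 + (+1410) = 2500 ft.
ISA temperature at 2500 ft = 15 − 2 × (2500/1000) = 10°C.
ISA deviation = 25 − 10 = +15°C.
Density altitude = 2500 + 120 × (15) = 4300 ft.

4300 ft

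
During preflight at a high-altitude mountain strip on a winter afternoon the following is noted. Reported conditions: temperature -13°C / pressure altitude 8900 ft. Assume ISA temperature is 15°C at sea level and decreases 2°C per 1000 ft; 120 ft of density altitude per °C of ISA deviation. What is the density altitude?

ISA temperature at 8900 ft = 15 − 2 × (8900/1000) = -2.8°C.
ISA deviation = -13 − (-2.8) = -10.2°C.
Density altitude = 8900 + 120 × (-10.2) = 8900 + (-1224) = 7676 ft.

7676 ft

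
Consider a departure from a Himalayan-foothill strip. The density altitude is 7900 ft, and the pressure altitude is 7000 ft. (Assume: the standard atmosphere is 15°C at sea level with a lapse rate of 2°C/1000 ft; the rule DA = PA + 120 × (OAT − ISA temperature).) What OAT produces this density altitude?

Density altitude − pressure altitude = 7900 − 7000 = +900 ft.
At 120 ft/°C that is an ISA deviation of 900/120 = +7.5°C.
ISA temperature at 7000 ft = 15 − 2 × (7000/1000) = 1°C.
OAT = ISA + deviation = 1 + (+7.5) = 8.5°C.

8.5°C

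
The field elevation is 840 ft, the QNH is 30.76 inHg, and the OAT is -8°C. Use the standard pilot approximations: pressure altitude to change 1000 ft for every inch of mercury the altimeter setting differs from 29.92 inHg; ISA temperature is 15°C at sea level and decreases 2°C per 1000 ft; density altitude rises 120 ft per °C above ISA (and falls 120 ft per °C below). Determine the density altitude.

Pressure altitude = 840 + (29.92 − 30.76) × 1000 = 840 + (-840) = 0 ft.
ISA temperature at 0 ft = 15 − 2 × (0/1000) = 15°C.
ISA deviation = -8 − 15 = -23°C.
Density altitude = 0 + 120 × (-23) = -2760 ft.

-2760 ft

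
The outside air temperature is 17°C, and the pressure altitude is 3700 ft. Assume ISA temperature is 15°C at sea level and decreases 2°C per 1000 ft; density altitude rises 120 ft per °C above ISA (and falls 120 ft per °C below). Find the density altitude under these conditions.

ISA temperature at 3700 ft = 15 − 2 × (3700/1000) = 7.6°C.
ISA deviation = 17 − 7.6 = +9.4°C.
Density altitude = 3700 + 120 × (9.4) = 3700 + (+1128) = 4828 ft.

4828 ft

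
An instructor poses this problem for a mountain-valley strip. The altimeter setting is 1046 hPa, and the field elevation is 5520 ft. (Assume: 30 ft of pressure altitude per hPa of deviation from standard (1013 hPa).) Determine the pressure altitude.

4530 ft

Pressure correction = (1013 − 1046) × 30 = -990 ft.
Pressure altitude = 5520 + (-990) = 4530 ft.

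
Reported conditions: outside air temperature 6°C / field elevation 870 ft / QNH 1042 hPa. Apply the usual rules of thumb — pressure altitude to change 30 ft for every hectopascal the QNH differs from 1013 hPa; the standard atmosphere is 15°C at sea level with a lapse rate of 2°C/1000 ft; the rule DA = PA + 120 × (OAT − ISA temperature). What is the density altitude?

-1080 ft

Pressure altitude = 870 + (1013 − 1042) × 30 = 870 + (-870) = 0 ft.
ISA temperature at 0 ft = 15 − 2 × (0/1000) = 15°C.
ISA deviation = 6 − 15 = -9°C.
Density altitude = 0 + 120 × (-9) = -1080 ft.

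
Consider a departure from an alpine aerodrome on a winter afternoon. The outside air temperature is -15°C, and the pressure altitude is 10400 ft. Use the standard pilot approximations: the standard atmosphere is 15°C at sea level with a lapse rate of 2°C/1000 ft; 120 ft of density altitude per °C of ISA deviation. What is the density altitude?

9296 ft

ISA temperature at 10400 ft = 15 − 2 × (10400/1000) = -5.8°C.
ISA deviation = -15 − (-5.8) = -9.2°C.
Density altitude = 10400 + 120 × (-9.2) = 10400 + (-1104) = 9296 ft.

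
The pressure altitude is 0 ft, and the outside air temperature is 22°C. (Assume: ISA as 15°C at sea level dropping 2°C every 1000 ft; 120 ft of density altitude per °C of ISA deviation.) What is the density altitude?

840 ft

ISA temperature at 0 ft = 15 − 2 × (0/1000) = 15°C.
ISA deviation = 22 − 15 = +7°C.
Density altitude = 0 + 120 × (7) = 0 + (+840) = 840 ft.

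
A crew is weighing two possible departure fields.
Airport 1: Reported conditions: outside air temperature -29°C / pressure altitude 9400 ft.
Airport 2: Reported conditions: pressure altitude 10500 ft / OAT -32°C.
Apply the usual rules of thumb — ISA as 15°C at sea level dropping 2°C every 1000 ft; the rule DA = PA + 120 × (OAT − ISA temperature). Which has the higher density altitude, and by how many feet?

Airport 1: ISA temp = -3.8°C, deviation -25.2°C, DA = 9400 + 120 × (-25.2) = 6376 ft.
Airport 2: ISA temp = -6°C, deviation -26°C, DA = 10500 + 120 × (-26) = 7380 ft.
Airport 2 is higher by 7380 − 6376 = 1004 ft.

Airport 2 by 1004 ft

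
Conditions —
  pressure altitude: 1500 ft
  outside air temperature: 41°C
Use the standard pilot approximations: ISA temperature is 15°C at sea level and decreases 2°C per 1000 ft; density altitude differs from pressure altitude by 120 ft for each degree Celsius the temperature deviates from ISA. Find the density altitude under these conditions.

ISA temperature at 1500 ft = 15 − 2 × (1500/1000) = 12°C.
ISA deviation = 41 − 12 = +29°C.
Density altitude = 1500 + 120 × (29) = 1500 + (+3480) = 4980 ft.

4980 ft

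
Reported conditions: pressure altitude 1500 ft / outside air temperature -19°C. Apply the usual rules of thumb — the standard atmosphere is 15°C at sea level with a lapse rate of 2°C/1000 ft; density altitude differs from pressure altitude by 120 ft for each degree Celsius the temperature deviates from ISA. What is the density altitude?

-2220 ft

ISA temperature at 1500 ft = 15 − 2 × (1500/1000) = 12°C.
ISA deviation = -19 − 12 = -31°C.
Density altitude = 1500 + 120 × (-31) = 1500 + (-3720) = -2220 ft.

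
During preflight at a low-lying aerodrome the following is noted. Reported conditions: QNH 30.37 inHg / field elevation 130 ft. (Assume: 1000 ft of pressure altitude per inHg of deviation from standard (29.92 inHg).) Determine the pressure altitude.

-320 ft

Pressure correction = (29.92 − 30.37) × 1000 = -450 ft.
Pressure altitude = 130 + (-450) = -320 ft.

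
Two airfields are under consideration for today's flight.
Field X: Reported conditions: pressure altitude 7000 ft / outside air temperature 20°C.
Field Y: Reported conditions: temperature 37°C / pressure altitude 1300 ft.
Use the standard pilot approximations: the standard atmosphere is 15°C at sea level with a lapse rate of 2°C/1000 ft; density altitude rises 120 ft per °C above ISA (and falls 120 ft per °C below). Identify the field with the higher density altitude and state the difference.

Field X: ISA temp = 1°C, deviation +19°C, DA = 7000 + 120 × 19 = 9280 ft.
Field Y: ISA temp = 12.4°C, deviation +24.6°C, DA = 1300 + 120 × 24.6 = 4252 ft.
Field X is higher by 9280 − 4252 = 5028 ft.

Field X by 5028 ft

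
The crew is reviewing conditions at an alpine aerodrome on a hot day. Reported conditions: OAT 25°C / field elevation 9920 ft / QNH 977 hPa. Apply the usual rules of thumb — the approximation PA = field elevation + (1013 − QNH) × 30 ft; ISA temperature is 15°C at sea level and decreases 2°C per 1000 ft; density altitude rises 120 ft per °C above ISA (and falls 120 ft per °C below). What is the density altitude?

14840 ft

Pressure altitude = 9920 + (1013 − 977) × 30 = 9920 + (+1080) = 11000 ft.
ISA temperature at 11000 ft = 15 − 2 × (11000/1000) = -7°C.
ISA deviation = 25 − (-7) = +32°C.
Density altitude = 11000 + 120 × (32) = 14840 ft.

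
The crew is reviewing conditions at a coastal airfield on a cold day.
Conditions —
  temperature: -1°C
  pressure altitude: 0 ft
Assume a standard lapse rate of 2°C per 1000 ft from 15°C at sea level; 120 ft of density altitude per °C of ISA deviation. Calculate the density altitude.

-1920 ft

ISA temperature at 0 ft = 15 − 2 × (0/1000) = 15°C.
ISA deviation = -1 − 15 = -16°C.
Density altitude = 0 + 120 × (-16) = 0 + (-1920) = -1920 ft.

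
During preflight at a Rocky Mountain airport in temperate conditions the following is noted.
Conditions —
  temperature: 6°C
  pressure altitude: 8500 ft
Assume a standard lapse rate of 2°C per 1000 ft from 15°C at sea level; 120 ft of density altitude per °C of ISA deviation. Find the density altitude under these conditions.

ISA temperature at 8500 ft = 15 − 2 × (8500/1000) = -2°C.
ISA deviation = 6 − (-2) = +8°C.
Density altitude = 8500 + 120 × (8) = 8500 + (+960) = 9460 ft.

9460 ft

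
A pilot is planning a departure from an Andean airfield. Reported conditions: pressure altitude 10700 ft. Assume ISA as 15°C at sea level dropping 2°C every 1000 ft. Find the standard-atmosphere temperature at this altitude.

-6.4°C

ISA temperature = 15 − 2 × (10700/1000) = 15 − 21.4 = -6.4°C.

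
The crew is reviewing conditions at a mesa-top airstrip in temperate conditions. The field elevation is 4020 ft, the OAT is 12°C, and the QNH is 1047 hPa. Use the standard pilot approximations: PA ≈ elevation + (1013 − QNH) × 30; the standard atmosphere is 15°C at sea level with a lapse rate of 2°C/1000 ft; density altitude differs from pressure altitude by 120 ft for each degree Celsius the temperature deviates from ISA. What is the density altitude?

Pressure altitude = 4020 + (1013 − 1047) × 30 = 4020 + (-1020) = 3000 ft.
ISA temperature at 3000 ft = 15 − 2 × (3000/1000) = 9°C.
ISA deviation = 12 − 9 = +3°C.
Density altitude = 3000 + 120 × (3) = 3360 ft.

3360 ft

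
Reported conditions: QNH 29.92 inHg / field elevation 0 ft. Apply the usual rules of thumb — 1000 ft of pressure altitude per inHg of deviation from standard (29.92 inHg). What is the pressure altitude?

Pressure correction = (29.92 − 29.92) × 1000 = 0 ft.
Pressure altitude = 0 + (0) = 0 ft.

0 ft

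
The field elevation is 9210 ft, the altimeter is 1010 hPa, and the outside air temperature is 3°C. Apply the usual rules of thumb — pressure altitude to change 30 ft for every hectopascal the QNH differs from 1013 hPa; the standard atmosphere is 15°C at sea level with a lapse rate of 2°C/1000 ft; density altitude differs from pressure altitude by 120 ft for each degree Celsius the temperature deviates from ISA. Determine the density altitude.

Pressure altitude = 9210 + (1013 − 1010) × 30 = 9210 + (+90) = 9300 ft.
ISA temperature at 9300 ft = 15 − 2 × (9300/1000) = -3.6°C.
ISA deviation = 3 − (-3.6) = +6.6°C.
Density altitude = 9300 + 120 × (6.6) = 10092 ft.

10092 ft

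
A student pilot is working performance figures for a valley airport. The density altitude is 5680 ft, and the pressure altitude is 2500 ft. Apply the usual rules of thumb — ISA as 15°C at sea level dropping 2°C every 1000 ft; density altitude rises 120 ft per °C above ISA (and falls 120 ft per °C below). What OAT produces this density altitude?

Density altitude − pressure altitude = 5680 − 2500 = +3180 ft.
At 120 ft/°C that is an ISA deviation of 3180/120 = +26.5°C.
ISA temperature at 2500 ft = 15 − 2 × (2500/1000) = 10°C.
OAT = ISA + deviation = 10 + (+26.5) = 36.5°C.

36.5°C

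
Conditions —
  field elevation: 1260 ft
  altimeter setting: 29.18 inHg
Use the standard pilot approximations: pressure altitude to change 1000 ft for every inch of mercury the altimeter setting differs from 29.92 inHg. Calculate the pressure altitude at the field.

Pressure correction = (29.92 − 29.18) × 1000 = +740 ft.
Pressure altitude = 1260 + (+740) = 2000 ft.

2000 ft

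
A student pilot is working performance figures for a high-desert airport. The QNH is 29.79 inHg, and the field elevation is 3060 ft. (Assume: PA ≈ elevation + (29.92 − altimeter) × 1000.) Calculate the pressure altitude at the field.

Pressure correction = (29.92 − 29.79) × 1000 = +130 ft.
Pressure altitude = 3060 + (+130) = 3190 ft.

3190 ft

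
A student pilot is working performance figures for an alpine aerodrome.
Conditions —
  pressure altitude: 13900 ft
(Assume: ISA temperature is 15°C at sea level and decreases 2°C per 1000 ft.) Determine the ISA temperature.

-12.8°C

ISA temperature = 15 − 2 × (13900/1000) = 15 − 27.8 = -12.8°C.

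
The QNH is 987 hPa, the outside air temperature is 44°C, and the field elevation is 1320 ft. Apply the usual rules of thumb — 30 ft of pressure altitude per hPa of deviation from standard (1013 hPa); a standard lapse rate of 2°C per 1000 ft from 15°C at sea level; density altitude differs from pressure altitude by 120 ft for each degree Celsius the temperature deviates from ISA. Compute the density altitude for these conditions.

Pressure altitude = 1320 + (1013 − 987) × 30 = 1320 + (+780) = 2100 ft.
ISA temperature at 2100 ft = 15 − 2 × (2100/1000) = 10.8°C.
ISA deviation = 44 − 10.8 = +33.2°C.
Density altitude = 2100 + 120 × (33.2) = 6084 ft.

6084 ft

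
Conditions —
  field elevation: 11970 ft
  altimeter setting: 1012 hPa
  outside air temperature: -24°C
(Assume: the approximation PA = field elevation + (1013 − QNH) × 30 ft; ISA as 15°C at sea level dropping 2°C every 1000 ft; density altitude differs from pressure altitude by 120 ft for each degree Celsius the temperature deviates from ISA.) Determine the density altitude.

10200 ft

Pressure altitude = 11970 + (1013 − 1012) × 30 = 11970 + (+30) = 12000 ft.
ISA temperature at 12000 ft = 15 − 2 × (12000/1000) = -9°C.
ISA deviation = -24 − (-9) = -15°C.
Density altitude = 12000 + 120 × (-15) = 10200 ft.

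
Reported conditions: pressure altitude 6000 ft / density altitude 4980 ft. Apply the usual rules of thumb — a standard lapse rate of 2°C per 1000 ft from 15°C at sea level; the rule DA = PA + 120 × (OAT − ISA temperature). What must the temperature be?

Density altitude − pressure altitude = 4980 − 6000 = -1020 ft.
At 120 ft/°C that is an ISA deviation of -1020/120 = -8.5°C.
ISA temperature at 6000 ft = 15 − 2 × (6000/1000) = 3°C.
OAT = ISA + deviation = 3 + (-8.5) = -5.5°C.

-5.5°C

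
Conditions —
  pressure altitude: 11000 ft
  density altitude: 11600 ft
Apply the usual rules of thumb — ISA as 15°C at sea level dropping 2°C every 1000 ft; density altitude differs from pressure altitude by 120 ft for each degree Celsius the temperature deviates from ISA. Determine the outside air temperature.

Density altitude − pressure altitude = 11600 − 11000 = +600 ft.
At 120 ft/°C that is an ISA deviation of 600/120 = +5°C.
ISA temperature at 11000 ft = 15 − 2 × (11000/1000) = -7°C.
OAT = ISA + deviation = -7 + (+5) = -2°C.

-2°C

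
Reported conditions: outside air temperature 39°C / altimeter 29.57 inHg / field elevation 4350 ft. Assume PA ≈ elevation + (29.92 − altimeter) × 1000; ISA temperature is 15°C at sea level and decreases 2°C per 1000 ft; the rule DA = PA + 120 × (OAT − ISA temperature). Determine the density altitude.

Pressure altitude = 4350 + (29.92 − 29.57) × 1000 = 4350 + (+350) = 4700 ft.
ISA temperature at 4700 ft = 15 − 2 × (4700/1000) = 5.6°C.
ISA deviation = 39 − 5.6 = +33.4°C.
Density altitude = 4700 + 120 × (33.4) = 8708 ft.

8708 ft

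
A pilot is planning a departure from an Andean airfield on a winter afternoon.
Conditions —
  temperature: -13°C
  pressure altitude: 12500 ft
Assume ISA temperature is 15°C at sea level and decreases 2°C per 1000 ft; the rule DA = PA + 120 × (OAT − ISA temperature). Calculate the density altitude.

12140 ft

ISA temperature at 12500 ft = 15 − 2 × (12500/1000) = -10°C.
ISA deviation = -13 − (-10) = -3°C.
Density altitude = 12500 + 120 × (-3) = 12500 + (-360) = 12140 ft.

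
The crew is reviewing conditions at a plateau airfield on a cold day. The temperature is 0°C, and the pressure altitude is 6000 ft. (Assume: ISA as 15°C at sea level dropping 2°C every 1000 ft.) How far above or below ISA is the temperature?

ISA temperature at 6000 ft = 15 − 2 × (6000/1000) = 3°C.
Deviation = OAT − ISA = 0 − 3 = -3°C.

ISA-3°C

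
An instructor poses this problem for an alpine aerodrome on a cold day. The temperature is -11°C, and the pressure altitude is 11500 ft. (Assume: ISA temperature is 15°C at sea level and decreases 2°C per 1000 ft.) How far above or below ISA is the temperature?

ISA temperature at 11500 ft = 15 − 2 × (11500/1000) = -8°C.
Deviation = OAT − ISA = -11 − (-8) = -3°C.

ISA-3°C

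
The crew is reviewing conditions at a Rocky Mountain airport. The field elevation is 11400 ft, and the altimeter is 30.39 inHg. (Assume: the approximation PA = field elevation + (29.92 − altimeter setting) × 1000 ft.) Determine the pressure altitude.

Pressure correction = (29.92 − 30.39) × 1000 = -470 ft.
Pressure altitude = 11400 + (-470) = 10930 ft.

10930 ft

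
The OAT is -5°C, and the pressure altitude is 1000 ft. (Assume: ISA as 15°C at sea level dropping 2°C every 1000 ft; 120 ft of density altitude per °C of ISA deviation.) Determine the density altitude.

ISA temperature at 1000 ft = 15 − 2 × (1000/1000) = 13°C.
ISA deviation = -5 − 13 = -18°C.
Density altitude = 1000 + 120 × (-18) = 1000 + (-2160) = -1160 ft.

-1160 ft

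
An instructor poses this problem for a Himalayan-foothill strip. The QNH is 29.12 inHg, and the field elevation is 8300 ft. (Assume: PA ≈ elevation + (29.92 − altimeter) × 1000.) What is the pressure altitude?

9100 ft

Pressure correction = (29.92 − 29.12) × 1000 = +800 ft.
Pressure altitude = 8300 + (+800) = 9100 ft.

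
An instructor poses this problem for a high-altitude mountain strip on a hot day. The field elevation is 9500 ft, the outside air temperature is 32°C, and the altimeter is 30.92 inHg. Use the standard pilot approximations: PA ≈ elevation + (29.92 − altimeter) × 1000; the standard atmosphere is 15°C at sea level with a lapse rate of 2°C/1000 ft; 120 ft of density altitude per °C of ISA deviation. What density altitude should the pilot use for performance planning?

12580 ft

Pressure altitude = 9500 + (29.92 − 30.92) × 1000 = 9500 + (-1000) = 8500 ft.
ISA temperature at 8500 ft = 15 − 2 × (8500/1000) = -2°C.
ISA deviation = 32 − (-2) = +34°C.
Density altitude = 8500 + 120 × (34) = 12580 ft.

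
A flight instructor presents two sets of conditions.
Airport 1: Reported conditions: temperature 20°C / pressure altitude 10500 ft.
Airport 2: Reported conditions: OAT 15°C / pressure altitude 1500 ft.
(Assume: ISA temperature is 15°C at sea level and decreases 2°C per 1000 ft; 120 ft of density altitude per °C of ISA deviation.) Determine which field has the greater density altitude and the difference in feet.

Airport 1 by 11760 ft

Airport 1: ISA temp = -6°C, deviation +26°C, DA = 10500 + 120 × 26 = 13620 ft.
Airport 2: ISA temp = 12°C, deviation +3°C, DA = 1500 + 120 × 3 = 1860 ft.
Airport 1 is higher by 13620 − 1860 = 11760 ft.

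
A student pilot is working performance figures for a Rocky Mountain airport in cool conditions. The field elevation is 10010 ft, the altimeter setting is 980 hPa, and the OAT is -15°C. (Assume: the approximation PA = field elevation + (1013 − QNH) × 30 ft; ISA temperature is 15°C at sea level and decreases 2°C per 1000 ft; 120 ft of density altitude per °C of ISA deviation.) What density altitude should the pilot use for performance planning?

10040 ft

Pressure altitude = 10010 + (1013 − 980) × 30 = 10010 + (+990) = 11000 ft.
ISA temperature at 11000 ft = 15 − 2 × (11000/1000) = -7°C.
ISA deviation = -15 − (-7) = -8°C.
Density altitude = 11000 + 120 × (-8) = 10040 ft.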